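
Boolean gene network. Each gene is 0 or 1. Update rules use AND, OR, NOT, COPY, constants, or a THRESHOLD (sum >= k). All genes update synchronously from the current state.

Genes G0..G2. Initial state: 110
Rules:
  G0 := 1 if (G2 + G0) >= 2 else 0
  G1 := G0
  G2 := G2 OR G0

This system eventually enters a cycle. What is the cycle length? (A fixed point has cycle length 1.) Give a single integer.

Answer: 1

Derivation:
Step 0: 110
Step 1: G0=(0+1>=2)=0 G1=G0=1 G2=G2|G0=0|1=1 -> 011
Step 2: G0=(1+0>=2)=0 G1=G0=0 G2=G2|G0=1|0=1 -> 001
Step 3: G0=(1+0>=2)=0 G1=G0=0 G2=G2|G0=1|0=1 -> 001
State from step 3 equals state from step 2 -> cycle length 1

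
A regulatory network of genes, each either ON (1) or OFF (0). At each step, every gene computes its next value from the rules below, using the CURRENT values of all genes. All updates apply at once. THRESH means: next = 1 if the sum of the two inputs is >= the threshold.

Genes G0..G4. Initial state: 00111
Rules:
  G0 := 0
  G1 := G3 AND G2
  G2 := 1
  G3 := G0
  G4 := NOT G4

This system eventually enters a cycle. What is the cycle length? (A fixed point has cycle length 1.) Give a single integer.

Step 0: 00111
Step 1: G0=0(const) G1=G3&G2=1&1=1 G2=1(const) G3=G0=0 G4=NOT G4=NOT 1=0 -> 01100
Step 2: G0=0(const) G1=G3&G2=0&1=0 G2=1(const) G3=G0=0 G4=NOT G4=NOT 0=1 -> 00101
Step 3: G0=0(const) G1=G3&G2=0&1=0 G2=1(const) G3=G0=0 G4=NOT G4=NOT 1=0 -> 00100
Step 4: G0=0(const) G1=G3&G2=0&1=0 G2=1(const) G3=G0=0 G4=NOT G4=NOT 0=1 -> 00101
State from step 4 equals state from step 2 -> cycle length 2

Answer: 2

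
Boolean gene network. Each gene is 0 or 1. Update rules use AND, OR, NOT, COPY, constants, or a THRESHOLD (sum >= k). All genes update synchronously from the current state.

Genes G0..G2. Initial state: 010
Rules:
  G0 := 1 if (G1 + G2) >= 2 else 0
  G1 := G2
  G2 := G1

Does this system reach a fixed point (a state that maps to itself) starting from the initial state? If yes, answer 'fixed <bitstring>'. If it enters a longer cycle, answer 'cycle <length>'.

Step 0: 010
Step 1: G0=(1+0>=2)=0 G1=G2=0 G2=G1=1 -> 001
Step 2: G0=(0+1>=2)=0 G1=G2=1 G2=G1=0 -> 010
Cycle of length 2 starting at step 0 -> no fixed point

Answer: cycle 2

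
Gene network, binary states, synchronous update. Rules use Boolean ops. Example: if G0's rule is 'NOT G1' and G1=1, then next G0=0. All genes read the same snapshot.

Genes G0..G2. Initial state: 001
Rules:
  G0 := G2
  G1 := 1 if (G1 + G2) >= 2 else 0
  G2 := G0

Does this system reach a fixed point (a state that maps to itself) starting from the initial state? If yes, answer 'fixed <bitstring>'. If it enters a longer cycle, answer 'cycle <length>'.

Answer: cycle 2

Derivation:
Step 0: 001
Step 1: G0=G2=1 G1=(0+1>=2)=0 G2=G0=0 -> 100
Step 2: G0=G2=0 G1=(0+0>=2)=0 G2=G0=1 -> 001
Cycle of length 2 starting at step 0 -> no fixed point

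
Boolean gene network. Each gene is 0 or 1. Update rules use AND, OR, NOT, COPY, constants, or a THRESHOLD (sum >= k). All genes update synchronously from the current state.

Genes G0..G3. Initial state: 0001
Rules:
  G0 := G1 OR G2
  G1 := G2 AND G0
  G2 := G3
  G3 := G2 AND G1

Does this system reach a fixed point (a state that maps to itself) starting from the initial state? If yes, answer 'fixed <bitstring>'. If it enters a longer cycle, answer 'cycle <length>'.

Answer: fixed 0000

Derivation:
Step 0: 0001
Step 1: G0=G1|G2=0|0=0 G1=G2&G0=0&0=0 G2=G3=1 G3=G2&G1=0&0=0 -> 0010
Step 2: G0=G1|G2=0|1=1 G1=G2&G0=1&0=0 G2=G3=0 G3=G2&G1=1&0=0 -> 1000
Step 3: G0=G1|G2=0|0=0 G1=G2&G0=0&1=0 G2=G3=0 G3=G2&G1=0&0=0 -> 0000
Step 4: G0=G1|G2=0|0=0 G1=G2&G0=0&0=0 G2=G3=0 G3=G2&G1=0&0=0 -> 0000
Fixed point reached at step 3: 0000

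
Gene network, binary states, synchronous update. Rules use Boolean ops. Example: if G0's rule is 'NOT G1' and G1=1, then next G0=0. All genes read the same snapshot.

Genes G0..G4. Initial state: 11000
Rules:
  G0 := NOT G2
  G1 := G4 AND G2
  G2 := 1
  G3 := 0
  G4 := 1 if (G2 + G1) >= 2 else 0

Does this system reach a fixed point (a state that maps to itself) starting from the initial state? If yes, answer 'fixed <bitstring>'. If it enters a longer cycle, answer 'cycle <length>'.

Answer: fixed 00100

Derivation:
Step 0: 11000
Step 1: G0=NOT G2=NOT 0=1 G1=G4&G2=0&0=0 G2=1(const) G3=0(const) G4=(0+1>=2)=0 -> 10100
Step 2: G0=NOT G2=NOT 1=0 G1=G4&G2=0&1=0 G2=1(const) G3=0(const) G4=(1+0>=2)=0 -> 00100
Step 3: G0=NOT G2=NOT 1=0 G1=G4&G2=0&1=0 G2=1(const) G3=0(const) G4=(1+0>=2)=0 -> 00100
Fixed point reached at step 2: 00100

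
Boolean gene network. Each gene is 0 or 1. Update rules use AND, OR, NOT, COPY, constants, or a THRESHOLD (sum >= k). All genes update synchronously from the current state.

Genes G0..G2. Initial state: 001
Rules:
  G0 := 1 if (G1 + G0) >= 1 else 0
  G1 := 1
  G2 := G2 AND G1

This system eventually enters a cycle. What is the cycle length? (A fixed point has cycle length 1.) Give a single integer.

Step 0: 001
Step 1: G0=(0+0>=1)=0 G1=1(const) G2=G2&G1=1&0=0 -> 010
Step 2: G0=(1+0>=1)=1 G1=1(const) G2=G2&G1=0&1=0 -> 110
Step 3: G0=(1+1>=1)=1 G1=1(const) G2=G2&G1=0&1=0 -> 110
State from step 3 equals state from step 2 -> cycle length 1

Answer: 1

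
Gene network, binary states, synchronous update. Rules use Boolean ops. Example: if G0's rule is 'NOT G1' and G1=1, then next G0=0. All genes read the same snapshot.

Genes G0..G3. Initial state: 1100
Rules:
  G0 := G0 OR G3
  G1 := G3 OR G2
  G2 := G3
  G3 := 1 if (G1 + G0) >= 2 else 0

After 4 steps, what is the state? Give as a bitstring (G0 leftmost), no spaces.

Step 1: G0=G0|G3=1|0=1 G1=G3|G2=0|0=0 G2=G3=0 G3=(1+1>=2)=1 -> 1001
Step 2: G0=G0|G3=1|1=1 G1=G3|G2=1|0=1 G2=G3=1 G3=(0+1>=2)=0 -> 1110
Step 3: G0=G0|G3=1|0=1 G1=G3|G2=0|1=1 G2=G3=0 G3=(1+1>=2)=1 -> 1101
Step 4: G0=G0|G3=1|1=1 G1=G3|G2=1|0=1 G2=G3=1 G3=(1+1>=2)=1 -> 1111

1111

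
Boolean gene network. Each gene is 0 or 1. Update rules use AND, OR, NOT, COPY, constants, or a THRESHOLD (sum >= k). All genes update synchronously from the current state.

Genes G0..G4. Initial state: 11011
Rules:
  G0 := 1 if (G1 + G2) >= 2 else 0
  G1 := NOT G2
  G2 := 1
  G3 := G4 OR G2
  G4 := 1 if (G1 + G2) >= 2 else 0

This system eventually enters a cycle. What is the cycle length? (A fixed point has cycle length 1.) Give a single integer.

Answer: 1

Derivation:
Step 0: 11011
Step 1: G0=(1+0>=2)=0 G1=NOT G2=NOT 0=1 G2=1(const) G3=G4|G2=1|0=1 G4=(1+0>=2)=0 -> 01110
Step 2: G0=(1+1>=2)=1 G1=NOT G2=NOT 1=0 G2=1(const) G3=G4|G2=0|1=1 G4=(1+1>=2)=1 -> 10111
Step 3: G0=(0+1>=2)=0 G1=NOT G2=NOT 1=0 G2=1(const) G3=G4|G2=1|1=1 G4=(0+1>=2)=0 -> 00110
Step 4: G0=(0+1>=2)=0 G1=NOT G2=NOT 1=0 G2=1(const) G3=G4|G2=0|1=1 G4=(0+1>=2)=0 -> 00110
State from step 4 equals state from step 3 -> cycle length 1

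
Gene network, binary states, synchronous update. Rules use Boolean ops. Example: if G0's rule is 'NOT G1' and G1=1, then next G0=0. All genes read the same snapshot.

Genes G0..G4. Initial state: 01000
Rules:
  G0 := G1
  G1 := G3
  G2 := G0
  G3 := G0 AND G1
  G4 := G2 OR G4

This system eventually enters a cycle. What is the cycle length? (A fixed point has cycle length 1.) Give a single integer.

Step 0: 01000
Step 1: G0=G1=1 G1=G3=0 G2=G0=0 G3=G0&G1=0&1=0 G4=G2|G4=0|0=0 -> 10000
Step 2: G0=G1=0 G1=G3=0 G2=G0=1 G3=G0&G1=1&0=0 G4=G2|G4=0|0=0 -> 00100
Step 3: G0=G1=0 G1=G3=0 G2=G0=0 G3=G0&G1=0&0=0 G4=G2|G4=1|0=1 -> 00001
Step 4: G0=G1=0 G1=G3=0 G2=G0=0 G3=G0&G1=0&0=0 G4=G2|G4=0|1=1 -> 00001
State from step 4 equals state from step 3 -> cycle length 1

Answer: 1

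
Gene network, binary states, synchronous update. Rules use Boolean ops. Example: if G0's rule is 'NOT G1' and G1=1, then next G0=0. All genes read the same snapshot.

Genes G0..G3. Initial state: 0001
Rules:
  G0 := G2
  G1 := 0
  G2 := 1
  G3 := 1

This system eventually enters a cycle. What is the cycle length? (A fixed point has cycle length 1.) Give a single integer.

Answer: 1

Derivation:
Step 0: 0001
Step 1: G0=G2=0 G1=0(const) G2=1(const) G3=1(const) -> 0011
Step 2: G0=G2=1 G1=0(const) G2=1(const) G3=1(const) -> 1011
Step 3: G0=G2=1 G1=0(const) G2=1(const) G3=1(const) -> 1011
State from step 3 equals state from step 2 -> cycle length 1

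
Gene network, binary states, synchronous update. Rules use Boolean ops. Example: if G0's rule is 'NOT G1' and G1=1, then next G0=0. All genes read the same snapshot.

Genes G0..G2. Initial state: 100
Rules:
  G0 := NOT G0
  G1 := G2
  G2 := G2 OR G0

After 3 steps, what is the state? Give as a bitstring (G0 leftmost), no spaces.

Step 1: G0=NOT G0=NOT 1=0 G1=G2=0 G2=G2|G0=0|1=1 -> 001
Step 2: G0=NOT G0=NOT 0=1 G1=G2=1 G2=G2|G0=1|0=1 -> 111
Step 3: G0=NOT G0=NOT 1=0 G1=G2=1 G2=G2|G0=1|1=1 -> 011

011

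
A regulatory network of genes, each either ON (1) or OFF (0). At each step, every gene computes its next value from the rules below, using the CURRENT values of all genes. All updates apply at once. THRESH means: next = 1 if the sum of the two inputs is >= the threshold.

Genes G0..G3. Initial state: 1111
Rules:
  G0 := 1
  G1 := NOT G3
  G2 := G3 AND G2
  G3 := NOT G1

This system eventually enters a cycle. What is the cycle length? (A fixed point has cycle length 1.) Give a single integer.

Step 0: 1111
Step 1: G0=1(const) G1=NOT G3=NOT 1=0 G2=G3&G2=1&1=1 G3=NOT G1=NOT 1=0 -> 1010
Step 2: G0=1(const) G1=NOT G3=NOT 0=1 G2=G3&G2=0&1=0 G3=NOT G1=NOT 0=1 -> 1101
Step 3: G0=1(const) G1=NOT G3=NOT 1=0 G2=G3&G2=1&0=0 G3=NOT G1=NOT 1=0 -> 1000
Step 4: G0=1(const) G1=NOT G3=NOT 0=1 G2=G3&G2=0&0=0 G3=NOT G1=NOT 0=1 -> 1101
State from step 4 equals state from step 2 -> cycle length 2

Answer: 2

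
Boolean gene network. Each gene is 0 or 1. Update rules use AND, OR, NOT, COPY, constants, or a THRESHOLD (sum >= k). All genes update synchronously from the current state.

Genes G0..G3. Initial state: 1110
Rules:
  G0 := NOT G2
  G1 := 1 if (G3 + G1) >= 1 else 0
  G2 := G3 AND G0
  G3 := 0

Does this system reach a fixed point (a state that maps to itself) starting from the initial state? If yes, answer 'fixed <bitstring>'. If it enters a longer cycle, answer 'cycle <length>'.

Step 0: 1110
Step 1: G0=NOT G2=NOT 1=0 G1=(0+1>=1)=1 G2=G3&G0=0&1=0 G3=0(const) -> 0100
Step 2: G0=NOT G2=NOT 0=1 G1=(0+1>=1)=1 G2=G3&G0=0&0=0 G3=0(const) -> 1100
Step 3: G0=NOT G2=NOT 0=1 G1=(0+1>=1)=1 G2=G3&G0=0&1=0 G3=0(const) -> 1100
Fixed point reached at step 2: 1100

Answer: fixed 1100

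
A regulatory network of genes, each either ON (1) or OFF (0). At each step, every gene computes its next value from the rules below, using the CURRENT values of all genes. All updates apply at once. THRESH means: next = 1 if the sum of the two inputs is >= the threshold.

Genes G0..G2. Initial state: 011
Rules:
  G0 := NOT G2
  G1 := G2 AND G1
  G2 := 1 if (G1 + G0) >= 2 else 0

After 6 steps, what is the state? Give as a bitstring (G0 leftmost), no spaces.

Step 1: G0=NOT G2=NOT 1=0 G1=G2&G1=1&1=1 G2=(1+0>=2)=0 -> 010
Step 2: G0=NOT G2=NOT 0=1 G1=G2&G1=0&1=0 G2=(1+0>=2)=0 -> 100
Step 3: G0=NOT G2=NOT 0=1 G1=G2&G1=0&0=0 G2=(0+1>=2)=0 -> 100
Step 4: G0=NOT G2=NOT 0=1 G1=G2&G1=0&0=0 G2=(0+1>=2)=0 -> 100
Step 5: G0=NOT G2=NOT 0=1 G1=G2&G1=0&0=0 G2=(0+1>=2)=0 -> 100
Step 6: G0=NOT G2=NOT 0=1 G1=G2&G1=0&0=0 G2=(0+1>=2)=0 -> 100

100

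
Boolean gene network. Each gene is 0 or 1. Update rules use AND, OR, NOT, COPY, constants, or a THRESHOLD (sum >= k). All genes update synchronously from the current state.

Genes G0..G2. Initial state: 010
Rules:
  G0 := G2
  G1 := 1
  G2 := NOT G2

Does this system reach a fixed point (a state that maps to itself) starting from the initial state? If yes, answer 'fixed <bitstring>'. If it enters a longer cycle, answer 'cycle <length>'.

Answer: cycle 2

Derivation:
Step 0: 010
Step 1: G0=G2=0 G1=1(const) G2=NOT G2=NOT 0=1 -> 011
Step 2: G0=G2=1 G1=1(const) G2=NOT G2=NOT 1=0 -> 110
Step 3: G0=G2=0 G1=1(const) G2=NOT G2=NOT 0=1 -> 011
Cycle of length 2 starting at step 1 -> no fixed point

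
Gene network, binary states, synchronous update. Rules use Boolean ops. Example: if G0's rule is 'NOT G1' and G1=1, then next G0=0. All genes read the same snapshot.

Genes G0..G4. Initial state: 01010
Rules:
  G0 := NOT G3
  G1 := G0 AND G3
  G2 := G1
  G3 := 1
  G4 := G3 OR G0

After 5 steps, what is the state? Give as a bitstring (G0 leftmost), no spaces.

Step 1: G0=NOT G3=NOT 1=0 G1=G0&G3=0&1=0 G2=G1=1 G3=1(const) G4=G3|G0=1|0=1 -> 00111
Step 2: G0=NOT G3=NOT 1=0 G1=G0&G3=0&1=0 G2=G1=0 G3=1(const) G4=G3|G0=1|0=1 -> 00011
Step 3: G0=NOT G3=NOT 1=0 G1=G0&G3=0&1=0 G2=G1=0 G3=1(const) G4=G3|G0=1|0=1 -> 00011
Step 4: G0=NOT G3=NOT 1=0 G1=G0&G3=0&1=0 G2=G1=0 G3=1(const) G4=G3|G0=1|0=1 -> 00011
Step 5: G0=NOT G3=NOT 1=0 G1=G0&G3=0&1=0 G2=G1=0 G3=1(const) G4=G3|G0=1|0=1 -> 00011

00011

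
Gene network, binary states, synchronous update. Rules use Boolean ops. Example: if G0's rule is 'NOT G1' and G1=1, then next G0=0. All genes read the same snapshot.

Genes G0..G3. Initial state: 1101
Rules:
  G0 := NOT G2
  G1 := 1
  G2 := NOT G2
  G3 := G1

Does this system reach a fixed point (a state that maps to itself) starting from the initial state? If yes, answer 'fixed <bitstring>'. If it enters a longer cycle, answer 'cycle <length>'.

Answer: cycle 2

Derivation:
Step 0: 1101
Step 1: G0=NOT G2=NOT 0=1 G1=1(const) G2=NOT G2=NOT 0=1 G3=G1=1 -> 1111
Step 2: G0=NOT G2=NOT 1=0 G1=1(const) G2=NOT G2=NOT 1=0 G3=G1=1 -> 0101
Step 3: G0=NOT G2=NOT 0=1 G1=1(const) G2=NOT G2=NOT 0=1 G3=G1=1 -> 1111
Cycle of length 2 starting at step 1 -> no fixed point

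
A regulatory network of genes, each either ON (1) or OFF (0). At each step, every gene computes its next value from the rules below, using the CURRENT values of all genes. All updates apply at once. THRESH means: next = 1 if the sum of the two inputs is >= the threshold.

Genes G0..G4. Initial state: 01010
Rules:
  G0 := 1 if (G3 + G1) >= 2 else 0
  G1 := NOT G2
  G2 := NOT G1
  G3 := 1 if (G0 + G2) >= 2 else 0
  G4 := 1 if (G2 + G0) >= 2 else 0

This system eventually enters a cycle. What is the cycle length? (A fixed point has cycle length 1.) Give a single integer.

Step 0: 01010
Step 1: G0=(1+1>=2)=1 G1=NOT G2=NOT 0=1 G2=NOT G1=NOT 1=0 G3=(0+0>=2)=0 G4=(0+0>=2)=0 -> 11000
Step 2: G0=(0+1>=2)=0 G1=NOT G2=NOT 0=1 G2=NOT G1=NOT 1=0 G3=(1+0>=2)=0 G4=(0+1>=2)=0 -> 01000
Step 3: G0=(0+1>=2)=0 G1=NOT G2=NOT 0=1 G2=NOT G1=NOT 1=0 G3=(0+0>=2)=0 G4=(0+0>=2)=0 -> 01000
State from step 3 equals state from step 2 -> cycle length 1

Answer: 1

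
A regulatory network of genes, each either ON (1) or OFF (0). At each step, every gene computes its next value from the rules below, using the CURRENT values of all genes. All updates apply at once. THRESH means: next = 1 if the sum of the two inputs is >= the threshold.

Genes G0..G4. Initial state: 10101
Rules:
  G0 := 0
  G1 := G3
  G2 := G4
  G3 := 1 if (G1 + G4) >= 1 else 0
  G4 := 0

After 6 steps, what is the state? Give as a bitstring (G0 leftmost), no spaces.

Step 1: G0=0(const) G1=G3=0 G2=G4=1 G3=(0+1>=1)=1 G4=0(const) -> 00110
Step 2: G0=0(const) G1=G3=1 G2=G4=0 G3=(0+0>=1)=0 G4=0(const) -> 01000
Step 3: G0=0(const) G1=G3=0 G2=G4=0 G3=(1+0>=1)=1 G4=0(const) -> 00010
Step 4: G0=0(const) G1=G3=1 G2=G4=0 G3=(0+0>=1)=0 G4=0(const) -> 01000
Step 5: G0=0(const) G1=G3=0 G2=G4=0 G3=(1+0>=1)=1 G4=0(const) -> 00010
Step 6: G0=0(const) G1=G3=1 G2=G4=0 G3=(0+0>=1)=0 G4=0(const) -> 01000

01000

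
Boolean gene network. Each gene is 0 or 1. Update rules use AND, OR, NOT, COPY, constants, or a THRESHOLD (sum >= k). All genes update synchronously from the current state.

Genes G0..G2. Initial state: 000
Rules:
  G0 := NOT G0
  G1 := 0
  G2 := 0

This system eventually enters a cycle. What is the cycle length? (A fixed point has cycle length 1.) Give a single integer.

Answer: 2

Derivation:
Step 0: 000
Step 1: G0=NOT G0=NOT 0=1 G1=0(const) G2=0(const) -> 100
Step 2: G0=NOT G0=NOT 1=0 G1=0(const) G2=0(const) -> 000
State from step 2 equals state from step 0 -> cycle length 2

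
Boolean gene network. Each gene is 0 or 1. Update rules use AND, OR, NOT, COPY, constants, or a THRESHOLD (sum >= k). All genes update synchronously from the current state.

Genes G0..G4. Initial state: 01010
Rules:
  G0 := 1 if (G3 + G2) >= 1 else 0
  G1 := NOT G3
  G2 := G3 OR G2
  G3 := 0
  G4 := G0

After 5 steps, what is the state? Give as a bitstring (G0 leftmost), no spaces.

Step 1: G0=(1+0>=1)=1 G1=NOT G3=NOT 1=0 G2=G3|G2=1|0=1 G3=0(const) G4=G0=0 -> 10100
Step 2: G0=(0+1>=1)=1 G1=NOT G3=NOT 0=1 G2=G3|G2=0|1=1 G3=0(const) G4=G0=1 -> 11101
Step 3: G0=(0+1>=1)=1 G1=NOT G3=NOT 0=1 G2=G3|G2=0|1=1 G3=0(const) G4=G0=1 -> 11101
Step 4: G0=(0+1>=1)=1 G1=NOT G3=NOT 0=1 G2=G3|G2=0|1=1 G3=0(const) G4=G0=1 -> 11101
Step 5: G0=(0+1>=1)=1 G1=NOT G3=NOT 0=1 G2=G3|G2=0|1=1 G3=0(const) G4=G0=1 -> 11101

11101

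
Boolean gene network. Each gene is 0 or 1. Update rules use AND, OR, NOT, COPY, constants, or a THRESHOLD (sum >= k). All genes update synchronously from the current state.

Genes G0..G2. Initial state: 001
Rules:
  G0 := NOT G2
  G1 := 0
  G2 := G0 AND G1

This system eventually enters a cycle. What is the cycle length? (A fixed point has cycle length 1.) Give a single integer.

Answer: 1

Derivation:
Step 0: 001
Step 1: G0=NOT G2=NOT 1=0 G1=0(const) G2=G0&G1=0&0=0 -> 000
Step 2: G0=NOT G2=NOT 0=1 G1=0(const) G2=G0&G1=0&0=0 -> 100
Step 3: G0=NOT G2=NOT 0=1 G1=0(const) G2=G0&G1=1&0=0 -> 100
State from step 3 equals state from step 2 -> cycle length 1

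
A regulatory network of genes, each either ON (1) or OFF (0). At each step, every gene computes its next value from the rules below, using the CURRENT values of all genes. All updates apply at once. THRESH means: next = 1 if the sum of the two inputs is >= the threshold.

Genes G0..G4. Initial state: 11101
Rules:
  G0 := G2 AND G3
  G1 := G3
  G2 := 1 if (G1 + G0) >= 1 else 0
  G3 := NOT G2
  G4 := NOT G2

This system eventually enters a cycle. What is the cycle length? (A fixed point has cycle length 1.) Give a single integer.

Answer: 6

Derivation:
Step 0: 11101
Step 1: G0=G2&G3=1&0=0 G1=G3=0 G2=(1+1>=1)=1 G3=NOT G2=NOT 1=0 G4=NOT G2=NOT 1=0 -> 00100
Step 2: G0=G2&G3=1&0=0 G1=G3=0 G2=(0+0>=1)=0 G3=NOT G2=NOT 1=0 G4=NOT G2=NOT 1=0 -> 00000
Step 3: G0=G2&G3=0&0=0 G1=G3=0 G2=(0+0>=1)=0 G3=NOT G2=NOT 0=1 G4=NOT G2=NOT 0=1 -> 00011
Step 4: G0=G2&G3=0&1=0 G1=G3=1 G2=(0+0>=1)=0 G3=NOT G2=NOT 0=1 G4=NOT G2=NOT 0=1 -> 01011
Step 5: G0=G2&G3=0&1=0 G1=G3=1 G2=(1+0>=1)=1 G3=NOT G2=NOT 0=1 G4=NOT G2=NOT 0=1 -> 01111
Step 6: G0=G2&G3=1&1=1 G1=G3=1 G2=(1+0>=1)=1 G3=NOT G2=NOT 1=0 G4=NOT G2=NOT 1=0 -> 11100
Step 7: G0=G2&G3=1&0=0 G1=G3=0 G2=(1+1>=1)=1 G3=NOT G2=NOT 1=0 G4=NOT G2=NOT 1=0 -> 00100
State from step 7 equals state from step 1 -> cycle length 6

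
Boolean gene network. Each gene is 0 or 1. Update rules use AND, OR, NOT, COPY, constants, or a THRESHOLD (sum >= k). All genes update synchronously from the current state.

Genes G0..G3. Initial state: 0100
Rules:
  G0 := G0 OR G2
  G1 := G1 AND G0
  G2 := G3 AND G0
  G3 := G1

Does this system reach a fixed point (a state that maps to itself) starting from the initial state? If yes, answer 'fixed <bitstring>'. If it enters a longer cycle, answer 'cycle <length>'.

Answer: fixed 0000

Derivation:
Step 0: 0100
Step 1: G0=G0|G2=0|0=0 G1=G1&G0=1&0=0 G2=G3&G0=0&0=0 G3=G1=1 -> 0001
Step 2: G0=G0|G2=0|0=0 G1=G1&G0=0&0=0 G2=G3&G0=1&0=0 G3=G1=0 -> 0000
Step 3: G0=G0|G2=0|0=0 G1=G1&G0=0&0=0 G2=G3&G0=0&0=0 G3=G1=0 -> 0000
Fixed point reached at step 2: 0000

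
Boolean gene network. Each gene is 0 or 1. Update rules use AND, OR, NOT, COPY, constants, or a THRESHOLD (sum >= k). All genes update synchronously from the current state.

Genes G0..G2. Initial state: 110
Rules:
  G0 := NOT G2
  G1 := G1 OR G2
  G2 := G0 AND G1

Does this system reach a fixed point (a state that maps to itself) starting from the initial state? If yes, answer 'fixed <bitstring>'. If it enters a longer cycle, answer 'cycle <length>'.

Answer: cycle 4

Derivation:
Step 0: 110
Step 1: G0=NOT G2=NOT 0=1 G1=G1|G2=1|0=1 G2=G0&G1=1&1=1 -> 111
Step 2: G0=NOT G2=NOT 1=0 G1=G1|G2=1|1=1 G2=G0&G1=1&1=1 -> 011
Step 3: G0=NOT G2=NOT 1=0 G1=G1|G2=1|1=1 G2=G0&G1=0&1=0 -> 010
Step 4: G0=NOT G2=NOT 0=1 G1=G1|G2=1|0=1 G2=G0&G1=0&1=0 -> 110
Cycle of length 4 starting at step 0 -> no fixed point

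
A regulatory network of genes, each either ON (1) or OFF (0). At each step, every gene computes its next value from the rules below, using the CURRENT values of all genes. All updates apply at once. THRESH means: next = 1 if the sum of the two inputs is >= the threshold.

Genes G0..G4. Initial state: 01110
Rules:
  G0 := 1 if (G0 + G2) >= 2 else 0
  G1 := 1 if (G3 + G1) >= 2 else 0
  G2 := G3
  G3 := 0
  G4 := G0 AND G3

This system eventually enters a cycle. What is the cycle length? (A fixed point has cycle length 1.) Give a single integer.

Answer: 1

Derivation:
Step 0: 01110
Step 1: G0=(0+1>=2)=0 G1=(1+1>=2)=1 G2=G3=1 G3=0(const) G4=G0&G3=0&1=0 -> 01100
Step 2: G0=(0+1>=2)=0 G1=(0+1>=2)=0 G2=G3=0 G3=0(const) G4=G0&G3=0&0=0 -> 00000
Step 3: G0=(0+0>=2)=0 G1=(0+0>=2)=0 G2=G3=0 G3=0(const) G4=G0&G3=0&0=0 -> 00000
State from step 3 equals state from step 2 -> cycle length 1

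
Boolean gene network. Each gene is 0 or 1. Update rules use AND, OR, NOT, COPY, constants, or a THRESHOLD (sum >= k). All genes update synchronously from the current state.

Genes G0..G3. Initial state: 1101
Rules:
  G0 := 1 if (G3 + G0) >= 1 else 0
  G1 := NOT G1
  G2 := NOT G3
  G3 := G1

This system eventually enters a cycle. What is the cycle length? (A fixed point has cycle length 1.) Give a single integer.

Step 0: 1101
Step 1: G0=(1+1>=1)=1 G1=NOT G1=NOT 1=0 G2=NOT G3=NOT 1=0 G3=G1=1 -> 1001
Step 2: G0=(1+1>=1)=1 G1=NOT G1=NOT 0=1 G2=NOT G3=NOT 1=0 G3=G1=0 -> 1100
Step 3: G0=(0+1>=1)=1 G1=NOT G1=NOT 1=0 G2=NOT G3=NOT 0=1 G3=G1=1 -> 1011
Step 4: G0=(1+1>=1)=1 G1=NOT G1=NOT 0=1 G2=NOT G3=NOT 1=0 G3=G1=0 -> 1100
State from step 4 equals state from step 2 -> cycle length 2

Answer: 2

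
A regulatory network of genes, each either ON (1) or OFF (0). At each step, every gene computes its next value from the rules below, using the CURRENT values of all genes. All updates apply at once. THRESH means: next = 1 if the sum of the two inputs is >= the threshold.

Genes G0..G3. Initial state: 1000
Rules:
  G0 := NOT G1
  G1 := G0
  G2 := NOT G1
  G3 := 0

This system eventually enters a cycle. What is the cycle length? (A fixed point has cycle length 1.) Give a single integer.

Answer: 4

Derivation:
Step 0: 1000
Step 1: G0=NOT G1=NOT 0=1 G1=G0=1 G2=NOT G1=NOT 0=1 G3=0(const) -> 1110
Step 2: G0=NOT G1=NOT 1=0 G1=G0=1 G2=NOT G1=NOT 1=0 G3=0(const) -> 0100
Step 3: G0=NOT G1=NOT 1=0 G1=G0=0 G2=NOT G1=NOT 1=0 G3=0(const) -> 0000
Step 4: G0=NOT G1=NOT 0=1 G1=G0=0 G2=NOT G1=NOT 0=1 G3=0(const) -> 1010
Step 5: G0=NOT G1=NOT 0=1 G1=G0=1 G2=NOT G1=NOT 0=1 G3=0(const) -> 1110
State from step 5 equals state from step 1 -> cycle length 4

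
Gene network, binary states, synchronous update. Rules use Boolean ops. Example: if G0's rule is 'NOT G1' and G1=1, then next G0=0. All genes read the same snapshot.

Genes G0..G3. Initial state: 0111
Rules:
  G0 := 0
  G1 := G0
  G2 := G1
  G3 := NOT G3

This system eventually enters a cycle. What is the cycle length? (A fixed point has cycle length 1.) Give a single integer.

Answer: 2

Derivation:
Step 0: 0111
Step 1: G0=0(const) G1=G0=0 G2=G1=1 G3=NOT G3=NOT 1=0 -> 0010
Step 2: G0=0(const) G1=G0=0 G2=G1=0 G3=NOT G3=NOT 0=1 -> 0001
Step 3: G0=0(const) G1=G0=0 G2=G1=0 G3=NOT G3=NOT 1=0 -> 0000
Step 4: G0=0(const) G1=G0=0 G2=G1=0 G3=NOT G3=NOT 0=1 -> 0001
State from step 4 equals state from step 2 -> cycle length 2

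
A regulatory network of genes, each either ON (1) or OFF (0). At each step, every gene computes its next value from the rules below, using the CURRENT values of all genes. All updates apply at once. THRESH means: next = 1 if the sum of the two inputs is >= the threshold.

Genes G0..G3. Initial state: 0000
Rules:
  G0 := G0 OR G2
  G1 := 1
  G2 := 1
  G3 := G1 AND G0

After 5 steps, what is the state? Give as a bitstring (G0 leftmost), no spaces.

Step 1: G0=G0|G2=0|0=0 G1=1(const) G2=1(const) G3=G1&G0=0&0=0 -> 0110
Step 2: G0=G0|G2=0|1=1 G1=1(const) G2=1(const) G3=G1&G0=1&0=0 -> 1110
Step 3: G0=G0|G2=1|1=1 G1=1(const) G2=1(const) G3=G1&G0=1&1=1 -> 1111
Step 4: G0=G0|G2=1|1=1 G1=1(const) G2=1(const) G3=G1&G0=1&1=1 -> 1111
Step 5: G0=G0|G2=1|1=1 G1=1(const) G2=1(const) G3=G1&G0=1&1=1 -> 1111

1111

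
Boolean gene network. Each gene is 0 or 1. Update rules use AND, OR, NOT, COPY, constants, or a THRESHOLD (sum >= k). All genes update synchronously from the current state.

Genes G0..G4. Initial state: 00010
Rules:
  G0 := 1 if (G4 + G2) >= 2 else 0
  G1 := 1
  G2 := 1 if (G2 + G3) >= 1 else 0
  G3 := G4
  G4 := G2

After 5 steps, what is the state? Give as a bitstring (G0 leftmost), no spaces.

Step 1: G0=(0+0>=2)=0 G1=1(const) G2=(0+1>=1)=1 G3=G4=0 G4=G2=0 -> 01100
Step 2: G0=(0+1>=2)=0 G1=1(const) G2=(1+0>=1)=1 G3=G4=0 G4=G2=1 -> 01101
Step 3: G0=(1+1>=2)=1 G1=1(const) G2=(1+0>=1)=1 G3=G4=1 G4=G2=1 -> 11111
Step 4: G0=(1+1>=2)=1 G1=1(const) G2=(1+1>=1)=1 G3=G4=1 G4=G2=1 -> 11111
Step 5: G0=(1+1>=2)=1 G1=1(const) G2=(1+1>=1)=1 G3=G4=1 G4=G2=1 -> 11111

11111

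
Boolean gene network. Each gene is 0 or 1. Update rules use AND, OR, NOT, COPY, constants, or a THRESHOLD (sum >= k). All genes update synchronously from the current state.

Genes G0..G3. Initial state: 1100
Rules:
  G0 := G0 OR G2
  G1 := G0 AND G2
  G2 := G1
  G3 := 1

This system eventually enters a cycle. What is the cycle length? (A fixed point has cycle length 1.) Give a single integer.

Answer: 2

Derivation:
Step 0: 1100
Step 1: G0=G0|G2=1|0=1 G1=G0&G2=1&0=0 G2=G1=1 G3=1(const) -> 1011
Step 2: G0=G0|G2=1|1=1 G1=G0&G2=1&1=1 G2=G1=0 G3=1(const) -> 1101
Step 3: G0=G0|G2=1|0=1 G1=G0&G2=1&0=0 G2=G1=1 G3=1(const) -> 1011
State from step 3 equals state from step 1 -> cycle length 2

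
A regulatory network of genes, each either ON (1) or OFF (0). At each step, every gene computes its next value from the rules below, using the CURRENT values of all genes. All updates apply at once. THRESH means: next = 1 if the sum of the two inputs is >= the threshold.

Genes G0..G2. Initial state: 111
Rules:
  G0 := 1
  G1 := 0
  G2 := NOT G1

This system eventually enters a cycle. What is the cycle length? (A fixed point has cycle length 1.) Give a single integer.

Answer: 1

Derivation:
Step 0: 111
Step 1: G0=1(const) G1=0(const) G2=NOT G1=NOT 1=0 -> 100
Step 2: G0=1(const) G1=0(const) G2=NOT G1=NOT 0=1 -> 101
Step 3: G0=1(const) G1=0(const) G2=NOT G1=NOT 0=1 -> 101
State from step 3 equals state from step 2 -> cycle length 1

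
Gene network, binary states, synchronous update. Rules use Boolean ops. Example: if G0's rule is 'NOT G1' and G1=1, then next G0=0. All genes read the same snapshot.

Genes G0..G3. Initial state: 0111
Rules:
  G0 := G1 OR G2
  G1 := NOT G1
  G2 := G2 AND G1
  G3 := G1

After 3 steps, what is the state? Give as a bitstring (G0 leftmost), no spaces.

Step 1: G0=G1|G2=1|1=1 G1=NOT G1=NOT 1=0 G2=G2&G1=1&1=1 G3=G1=1 -> 1011
Step 2: G0=G1|G2=0|1=1 G1=NOT G1=NOT 0=1 G2=G2&G1=1&0=0 G3=G1=0 -> 1100
Step 3: G0=G1|G2=1|0=1 G1=NOT G1=NOT 1=0 G2=G2&G1=0&1=0 G3=G1=1 -> 1001

1001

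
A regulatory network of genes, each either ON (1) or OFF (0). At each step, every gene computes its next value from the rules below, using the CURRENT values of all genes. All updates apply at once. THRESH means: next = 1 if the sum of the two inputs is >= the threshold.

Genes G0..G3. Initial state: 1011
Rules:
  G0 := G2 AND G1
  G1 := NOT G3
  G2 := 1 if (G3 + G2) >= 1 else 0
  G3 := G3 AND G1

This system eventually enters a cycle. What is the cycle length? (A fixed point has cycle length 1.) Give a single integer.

Answer: 1

Derivation:
Step 0: 1011
Step 1: G0=G2&G1=1&0=0 G1=NOT G3=NOT 1=0 G2=(1+1>=1)=1 G3=G3&G1=1&0=0 -> 0010
Step 2: G0=G2&G1=1&0=0 G1=NOT G3=NOT 0=1 G2=(0+1>=1)=1 G3=G3&G1=0&0=0 -> 0110
Step 3: G0=G2&G1=1&1=1 G1=NOT G3=NOT 0=1 G2=(0+1>=1)=1 G3=G3&G1=0&1=0 -> 1110
Step 4: G0=G2&G1=1&1=1 G1=NOT G3=NOT 0=1 G2=(0+1>=1)=1 G3=G3&G1=0&1=0 -> 1110
State from step 4 equals state from step 3 -> cycle length 1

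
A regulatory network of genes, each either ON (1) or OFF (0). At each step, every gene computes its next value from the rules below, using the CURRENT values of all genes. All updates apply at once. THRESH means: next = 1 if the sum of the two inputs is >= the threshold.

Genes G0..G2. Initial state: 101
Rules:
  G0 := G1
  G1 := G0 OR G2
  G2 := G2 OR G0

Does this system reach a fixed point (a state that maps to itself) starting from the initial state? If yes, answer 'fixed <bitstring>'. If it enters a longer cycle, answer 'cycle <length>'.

Answer: fixed 111

Derivation:
Step 0: 101
Step 1: G0=G1=0 G1=G0|G2=1|1=1 G2=G2|G0=1|1=1 -> 011
Step 2: G0=G1=1 G1=G0|G2=0|1=1 G2=G2|G0=1|0=1 -> 111
Step 3: G0=G1=1 G1=G0|G2=1|1=1 G2=G2|G0=1|1=1 -> 111
Fixed point reached at step 2: 111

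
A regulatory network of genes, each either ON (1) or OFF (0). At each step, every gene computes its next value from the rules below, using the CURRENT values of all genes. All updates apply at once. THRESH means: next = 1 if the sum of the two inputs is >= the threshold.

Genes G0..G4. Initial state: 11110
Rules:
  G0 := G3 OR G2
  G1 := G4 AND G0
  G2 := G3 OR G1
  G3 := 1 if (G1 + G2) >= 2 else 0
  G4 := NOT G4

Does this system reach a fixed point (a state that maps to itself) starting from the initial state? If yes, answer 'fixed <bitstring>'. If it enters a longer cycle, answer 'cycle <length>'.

Step 0: 11110
Step 1: G0=G3|G2=1|1=1 G1=G4&G0=0&1=0 G2=G3|G1=1|1=1 G3=(1+1>=2)=1 G4=NOT G4=NOT 0=1 -> 10111
Step 2: G0=G3|G2=1|1=1 G1=G4&G0=1&1=1 G2=G3|G1=1|0=1 G3=(0+1>=2)=0 G4=NOT G4=NOT 1=0 -> 11100
Step 3: G0=G3|G2=0|1=1 G1=G4&G0=0&1=0 G2=G3|G1=0|1=1 G3=(1+1>=2)=1 G4=NOT G4=NOT 0=1 -> 10111
Cycle of length 2 starting at step 1 -> no fixed point

Answer: cycle 2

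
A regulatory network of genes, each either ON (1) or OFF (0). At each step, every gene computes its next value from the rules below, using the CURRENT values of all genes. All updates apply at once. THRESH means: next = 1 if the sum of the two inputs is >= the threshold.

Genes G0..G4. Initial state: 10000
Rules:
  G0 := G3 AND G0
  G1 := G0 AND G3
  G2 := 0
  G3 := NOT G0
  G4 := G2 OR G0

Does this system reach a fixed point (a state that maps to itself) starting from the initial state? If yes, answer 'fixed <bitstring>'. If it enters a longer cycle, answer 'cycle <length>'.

Answer: fixed 00010

Derivation:
Step 0: 10000
Step 1: G0=G3&G0=0&1=0 G1=G0&G3=1&0=0 G2=0(const) G3=NOT G0=NOT 1=0 G4=G2|G0=0|1=1 -> 00001
Step 2: G0=G3&G0=0&0=0 G1=G0&G3=0&0=0 G2=0(const) G3=NOT G0=NOT 0=1 G4=G2|G0=0|0=0 -> 00010
Step 3: G0=G3&G0=1&0=0 G1=G0&G3=0&1=0 G2=0(const) G3=NOT G0=NOT 0=1 G4=G2|G0=0|0=0 -> 00010
Fixed point reached at step 2: 00010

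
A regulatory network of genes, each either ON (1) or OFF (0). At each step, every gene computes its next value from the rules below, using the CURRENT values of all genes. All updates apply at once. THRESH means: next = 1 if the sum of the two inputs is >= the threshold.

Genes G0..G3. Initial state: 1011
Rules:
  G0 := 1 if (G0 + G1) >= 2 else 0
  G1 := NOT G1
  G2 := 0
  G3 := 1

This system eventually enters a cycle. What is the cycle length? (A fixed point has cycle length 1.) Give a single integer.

Step 0: 1011
Step 1: G0=(1+0>=2)=0 G1=NOT G1=NOT 0=1 G2=0(const) G3=1(const) -> 0101
Step 2: G0=(0+1>=2)=0 G1=NOT G1=NOT 1=0 G2=0(const) G3=1(const) -> 0001
Step 3: G0=(0+0>=2)=0 G1=NOT G1=NOT 0=1 G2=0(const) G3=1(const) -> 0101
State from step 3 equals state from step 1 -> cycle length 2

Answer: 2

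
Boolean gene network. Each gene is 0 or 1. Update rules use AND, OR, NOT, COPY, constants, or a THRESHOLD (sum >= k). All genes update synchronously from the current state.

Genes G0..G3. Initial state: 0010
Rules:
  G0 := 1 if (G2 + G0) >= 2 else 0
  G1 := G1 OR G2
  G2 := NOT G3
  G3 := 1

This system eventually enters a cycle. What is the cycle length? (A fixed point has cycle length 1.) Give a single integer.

Step 0: 0010
Step 1: G0=(1+0>=2)=0 G1=G1|G2=0|1=1 G2=NOT G3=NOT 0=1 G3=1(const) -> 0111
Step 2: G0=(1+0>=2)=0 G1=G1|G2=1|1=1 G2=NOT G3=NOT 1=0 G3=1(const) -> 0101
Step 3: G0=(0+0>=2)=0 G1=G1|G2=1|0=1 G2=NOT G3=NOT 1=0 G3=1(const) -> 0101
State from step 3 equals state from step 2 -> cycle length 1

Answer: 1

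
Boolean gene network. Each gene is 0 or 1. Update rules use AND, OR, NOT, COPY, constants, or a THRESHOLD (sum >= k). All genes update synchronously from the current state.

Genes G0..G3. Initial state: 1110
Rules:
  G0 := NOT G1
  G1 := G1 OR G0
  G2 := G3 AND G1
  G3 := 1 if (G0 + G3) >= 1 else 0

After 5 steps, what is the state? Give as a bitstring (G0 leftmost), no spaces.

Step 1: G0=NOT G1=NOT 1=0 G1=G1|G0=1|1=1 G2=G3&G1=0&1=0 G3=(1+0>=1)=1 -> 0101
Step 2: G0=NOT G1=NOT 1=0 G1=G1|G0=1|0=1 G2=G3&G1=1&1=1 G3=(0+1>=1)=1 -> 0111
Step 3: G0=NOT G1=NOT 1=0 G1=G1|G0=1|0=1 G2=G3&G1=1&1=1 G3=(0+1>=1)=1 -> 0111
Step 4: G0=NOT G1=NOT 1=0 G1=G1|G0=1|0=1 G2=G3&G1=1&1=1 G3=(0+1>=1)=1 -> 0111
Step 5: G0=NOT G1=NOT 1=0 G1=G1|G0=1|0=1 G2=G3&G1=1&1=1 G3=(0+1>=1)=1 -> 0111

0111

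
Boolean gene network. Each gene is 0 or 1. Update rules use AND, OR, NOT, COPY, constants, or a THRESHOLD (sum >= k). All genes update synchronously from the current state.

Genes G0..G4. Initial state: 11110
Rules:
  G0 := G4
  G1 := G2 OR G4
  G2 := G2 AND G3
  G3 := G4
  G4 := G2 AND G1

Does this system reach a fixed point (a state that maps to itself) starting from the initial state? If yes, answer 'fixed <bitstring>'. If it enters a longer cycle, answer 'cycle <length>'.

Answer: fixed 00000

Derivation:
Step 0: 11110
Step 1: G0=G4=0 G1=G2|G4=1|0=1 G2=G2&G3=1&1=1 G3=G4=0 G4=G2&G1=1&1=1 -> 01101
Step 2: G0=G4=1 G1=G2|G4=1|1=1 G2=G2&G3=1&0=0 G3=G4=1 G4=G2&G1=1&1=1 -> 11011
Step 3: G0=G4=1 G1=G2|G4=0|1=1 G2=G2&G3=0&1=0 G3=G4=1 G4=G2&G1=0&1=0 -> 11010
Step 4: G0=G4=0 G1=G2|G4=0|0=0 G2=G2&G3=0&1=0 G3=G4=0 G4=G2&G1=0&1=0 -> 00000
Step 5: G0=G4=0 G1=G2|G4=0|0=0 G2=G2&G3=0&0=0 G3=G4=0 G4=G2&G1=0&0=0 -> 00000
Fixed point reached at step 4: 00000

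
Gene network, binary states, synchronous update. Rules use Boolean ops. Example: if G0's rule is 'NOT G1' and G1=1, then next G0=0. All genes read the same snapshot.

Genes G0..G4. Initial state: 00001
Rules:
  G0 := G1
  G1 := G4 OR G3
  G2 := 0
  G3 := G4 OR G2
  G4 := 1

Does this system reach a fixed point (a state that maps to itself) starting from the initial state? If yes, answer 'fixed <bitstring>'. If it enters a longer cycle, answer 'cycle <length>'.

Answer: fixed 11011

Derivation:
Step 0: 00001
Step 1: G0=G1=0 G1=G4|G3=1|0=1 G2=0(const) G3=G4|G2=1|0=1 G4=1(const) -> 01011
Step 2: G0=G1=1 G1=G4|G3=1|1=1 G2=0(const) G3=G4|G2=1|0=1 G4=1(const) -> 11011
Step 3: G0=G1=1 G1=G4|G3=1|1=1 G2=0(const) G3=G4|G2=1|0=1 G4=1(const) -> 11011
Fixed point reached at step 2: 11011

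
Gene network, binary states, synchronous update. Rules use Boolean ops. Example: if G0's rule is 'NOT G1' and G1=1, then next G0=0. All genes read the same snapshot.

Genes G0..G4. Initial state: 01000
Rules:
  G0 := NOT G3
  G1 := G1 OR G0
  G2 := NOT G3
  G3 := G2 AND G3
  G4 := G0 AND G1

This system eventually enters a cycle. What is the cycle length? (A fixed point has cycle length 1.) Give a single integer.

Step 0: 01000
Step 1: G0=NOT G3=NOT 0=1 G1=G1|G0=1|0=1 G2=NOT G3=NOT 0=1 G3=G2&G3=0&0=0 G4=G0&G1=0&1=0 -> 11100
Step 2: G0=NOT G3=NOT 0=1 G1=G1|G0=1|1=1 G2=NOT G3=NOT 0=1 G3=G2&G3=1&0=0 G4=G0&G1=1&1=1 -> 11101
Step 3: G0=NOT G3=NOT 0=1 G1=G1|G0=1|1=1 G2=NOT G3=NOT 0=1 G3=G2&G3=1&0=0 G4=G0&G1=1&1=1 -> 11101
State from step 3 equals state from step 2 -> cycle length 1

Answer: 1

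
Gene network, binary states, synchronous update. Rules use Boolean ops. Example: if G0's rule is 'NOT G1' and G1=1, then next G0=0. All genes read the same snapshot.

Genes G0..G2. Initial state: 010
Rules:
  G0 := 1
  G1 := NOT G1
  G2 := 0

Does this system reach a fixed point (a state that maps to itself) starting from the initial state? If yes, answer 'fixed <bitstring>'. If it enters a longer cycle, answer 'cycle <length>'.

Step 0: 010
Step 1: G0=1(const) G1=NOT G1=NOT 1=0 G2=0(const) -> 100
Step 2: G0=1(const) G1=NOT G1=NOT 0=1 G2=0(const) -> 110
Step 3: G0=1(const) G1=NOT G1=NOT 1=0 G2=0(const) -> 100
Cycle of length 2 starting at step 1 -> no fixed point

Answer: cycle 2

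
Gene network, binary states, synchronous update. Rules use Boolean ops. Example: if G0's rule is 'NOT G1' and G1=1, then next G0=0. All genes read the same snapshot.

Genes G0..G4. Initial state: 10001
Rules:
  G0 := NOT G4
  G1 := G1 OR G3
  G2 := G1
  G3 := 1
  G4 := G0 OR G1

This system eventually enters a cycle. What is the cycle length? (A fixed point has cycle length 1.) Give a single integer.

Answer: 1

Derivation:
Step 0: 10001
Step 1: G0=NOT G4=NOT 1=0 G1=G1|G3=0|0=0 G2=G1=0 G3=1(const) G4=G0|G1=1|0=1 -> 00011
Step 2: G0=NOT G4=NOT 1=0 G1=G1|G3=0|1=1 G2=G1=0 G3=1(const) G4=G0|G1=0|0=0 -> 01010
Step 3: G0=NOT G4=NOT 0=1 G1=G1|G3=1|1=1 G2=G1=1 G3=1(const) G4=G0|G1=0|1=1 -> 11111
Step 4: G0=NOT G4=NOT 1=0 G1=G1|G3=1|1=1 G2=G1=1 G3=1(const) G4=G0|G1=1|1=1 -> 01111
Step 5: G0=NOT G4=NOT 1=0 G1=G1|G3=1|1=1 G2=G1=1 G3=1(const) G4=G0|G1=0|1=1 -> 01111
State from step 5 equals state from step 4 -> cycle length 1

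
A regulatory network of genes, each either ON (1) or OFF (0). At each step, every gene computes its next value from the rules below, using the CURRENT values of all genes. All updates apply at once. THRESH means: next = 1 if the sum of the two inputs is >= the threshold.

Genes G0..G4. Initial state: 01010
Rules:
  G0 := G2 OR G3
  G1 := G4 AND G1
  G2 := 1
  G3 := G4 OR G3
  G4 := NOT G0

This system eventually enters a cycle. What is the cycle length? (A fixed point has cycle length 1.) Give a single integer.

Step 0: 01010
Step 1: G0=G2|G3=0|1=1 G1=G4&G1=0&1=0 G2=1(const) G3=G4|G3=0|1=1 G4=NOT G0=NOT 0=1 -> 10111
Step 2: G0=G2|G3=1|1=1 G1=G4&G1=1&0=0 G2=1(const) G3=G4|G3=1|1=1 G4=NOT G0=NOT 1=0 -> 10110
Step 3: G0=G2|G3=1|1=1 G1=G4&G1=0&0=0 G2=1(const) G3=G4|G3=0|1=1 G4=NOT G0=NOT 1=0 -> 10110
State from step 3 equals state from step 2 -> cycle length 1

Answer: 1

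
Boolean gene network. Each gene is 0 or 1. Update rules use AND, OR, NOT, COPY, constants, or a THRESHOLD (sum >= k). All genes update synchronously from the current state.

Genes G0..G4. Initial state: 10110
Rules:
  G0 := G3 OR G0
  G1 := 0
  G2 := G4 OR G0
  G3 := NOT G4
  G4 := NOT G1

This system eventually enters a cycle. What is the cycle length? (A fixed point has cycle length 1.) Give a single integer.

Step 0: 10110
Step 1: G0=G3|G0=1|1=1 G1=0(const) G2=G4|G0=0|1=1 G3=NOT G4=NOT 0=1 G4=NOT G1=NOT 0=1 -> 10111
Step 2: G0=G3|G0=1|1=1 G1=0(const) G2=G4|G0=1|1=1 G3=NOT G4=NOT 1=0 G4=NOT G1=NOT 0=1 -> 10101
Step 3: G0=G3|G0=0|1=1 G1=0(const) G2=G4|G0=1|1=1 G3=NOT G4=NOT 1=0 G4=NOT G1=NOT 0=1 -> 10101
State from step 3 equals state from step 2 -> cycle length 1

Answer: 1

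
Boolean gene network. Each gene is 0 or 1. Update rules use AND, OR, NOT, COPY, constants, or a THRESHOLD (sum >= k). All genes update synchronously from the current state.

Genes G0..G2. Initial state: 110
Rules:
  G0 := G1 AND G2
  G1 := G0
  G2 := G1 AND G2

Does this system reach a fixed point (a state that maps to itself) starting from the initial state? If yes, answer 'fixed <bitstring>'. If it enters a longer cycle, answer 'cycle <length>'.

Step 0: 110
Step 1: G0=G1&G2=1&0=0 G1=G0=1 G2=G1&G2=1&0=0 -> 010
Step 2: G0=G1&G2=1&0=0 G1=G0=0 G2=G1&G2=1&0=0 -> 000
Step 3: G0=G1&G2=0&0=0 G1=G0=0 G2=G1&G2=0&0=0 -> 000
Fixed point reached at step 2: 000

Answer: fixed 000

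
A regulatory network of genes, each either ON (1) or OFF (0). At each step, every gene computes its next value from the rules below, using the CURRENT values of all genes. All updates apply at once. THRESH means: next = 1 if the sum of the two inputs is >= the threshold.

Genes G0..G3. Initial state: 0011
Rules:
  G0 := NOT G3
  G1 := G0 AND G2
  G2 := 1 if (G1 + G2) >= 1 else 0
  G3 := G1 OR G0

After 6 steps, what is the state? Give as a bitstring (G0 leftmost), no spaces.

Step 1: G0=NOT G3=NOT 1=0 G1=G0&G2=0&1=0 G2=(0+1>=1)=1 G3=G1|G0=0|0=0 -> 0010
Step 2: G0=NOT G3=NOT 0=1 G1=G0&G2=0&1=0 G2=(0+1>=1)=1 G3=G1|G0=0|0=0 -> 1010
Step 3: G0=NOT G3=NOT 0=1 G1=G0&G2=1&1=1 G2=(0+1>=1)=1 G3=G1|G0=0|1=1 -> 1111
Step 4: G0=NOT G3=NOT 1=0 G1=G0&G2=1&1=1 G2=(1+1>=1)=1 G3=G1|G0=1|1=1 -> 0111
Step 5: G0=NOT G3=NOT 1=0 G1=G0&G2=0&1=0 G2=(1+1>=1)=1 G3=G1|G0=1|0=1 -> 0011
Step 6: G0=NOT G3=NOT 1=0 G1=G0&G2=0&1=0 G2=(0+1>=1)=1 G3=G1|G0=0|0=0 -> 0010

0010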